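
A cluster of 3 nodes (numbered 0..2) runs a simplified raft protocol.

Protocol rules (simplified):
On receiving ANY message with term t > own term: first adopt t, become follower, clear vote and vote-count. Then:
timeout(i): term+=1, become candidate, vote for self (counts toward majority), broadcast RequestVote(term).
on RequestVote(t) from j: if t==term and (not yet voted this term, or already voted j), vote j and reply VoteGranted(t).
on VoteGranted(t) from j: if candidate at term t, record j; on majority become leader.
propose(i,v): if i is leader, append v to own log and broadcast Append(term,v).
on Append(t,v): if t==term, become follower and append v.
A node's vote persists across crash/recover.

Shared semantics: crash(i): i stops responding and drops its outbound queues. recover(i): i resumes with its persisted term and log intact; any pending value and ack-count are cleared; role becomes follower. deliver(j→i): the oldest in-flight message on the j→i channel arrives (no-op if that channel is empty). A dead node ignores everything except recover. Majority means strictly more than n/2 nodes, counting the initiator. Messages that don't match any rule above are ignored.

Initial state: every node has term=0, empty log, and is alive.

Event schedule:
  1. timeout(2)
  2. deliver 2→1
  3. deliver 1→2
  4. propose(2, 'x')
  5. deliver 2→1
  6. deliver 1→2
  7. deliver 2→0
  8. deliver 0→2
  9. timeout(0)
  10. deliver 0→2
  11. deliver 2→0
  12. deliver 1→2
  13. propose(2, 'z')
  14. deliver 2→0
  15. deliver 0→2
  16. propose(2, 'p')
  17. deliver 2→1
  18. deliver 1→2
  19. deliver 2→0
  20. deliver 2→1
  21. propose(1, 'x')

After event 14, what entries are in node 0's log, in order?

empty

e1 timeout(2): 2[cand,t=1,-]
e2 deliver 2→1: 1[foll,t=1,-]
e3 deliver 1→2: 2[lead,t=1,-]
e4 propose(2,'x'): 2[lead,t=1,x]
e5 deliver 2→1: 1[foll,t=1,x]
e6 deliver 1→2: ·
e7 deliver 2→0: 0[foll,t=1,-]
e8 deliver 0→2: ·
e9 timeout(0): 0[cand,t=2,-]
e10 deliver 0→2: 2[foll,t=2,x]
e11 deliver 2→0: ·
e12 deliver 1→2: ·
e13 propose(2,'z'): ·
e14 deliver 2→0: 0[lead,t=2,-]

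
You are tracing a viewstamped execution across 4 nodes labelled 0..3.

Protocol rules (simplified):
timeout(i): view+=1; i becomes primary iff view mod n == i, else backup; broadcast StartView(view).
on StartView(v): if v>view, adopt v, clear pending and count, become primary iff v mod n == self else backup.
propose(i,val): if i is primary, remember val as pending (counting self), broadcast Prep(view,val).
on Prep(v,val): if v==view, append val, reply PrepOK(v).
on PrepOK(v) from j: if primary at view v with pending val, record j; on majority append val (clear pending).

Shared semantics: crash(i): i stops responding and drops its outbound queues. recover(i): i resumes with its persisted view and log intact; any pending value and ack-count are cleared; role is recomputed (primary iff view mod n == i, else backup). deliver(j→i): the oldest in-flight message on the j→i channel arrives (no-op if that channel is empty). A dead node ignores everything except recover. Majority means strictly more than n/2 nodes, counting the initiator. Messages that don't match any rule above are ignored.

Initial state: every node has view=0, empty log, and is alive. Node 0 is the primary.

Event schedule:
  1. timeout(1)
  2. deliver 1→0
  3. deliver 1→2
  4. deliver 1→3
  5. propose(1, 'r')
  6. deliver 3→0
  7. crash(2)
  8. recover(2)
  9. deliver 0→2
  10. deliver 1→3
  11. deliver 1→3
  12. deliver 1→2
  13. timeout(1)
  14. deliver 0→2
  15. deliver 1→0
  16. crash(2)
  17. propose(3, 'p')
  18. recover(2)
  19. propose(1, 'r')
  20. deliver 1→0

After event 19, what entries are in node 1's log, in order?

[1] timeout(1) → N1(prim v1 [-])
[2] deliver 1→0 → N0(back v1 [-])
[3] deliver 1→2 → N2(back v1 [-])
[4] deliver 1→3 → N3(back v1 [-])
[5] propose(1,'r') → ∅
[6] deliver 3→0 → ∅
[7] crash(2) → N2(✗back v1 [-])
[8] recover(2) → N2(back v1 [-])
[9] deliver 0→2 → ∅
[10] deliver 1→3 → N3(back v1 [r])
[11] deliver 1→3 → ∅
[12] deliver 1→2 → N2(back v1 [r])
[13] timeout(1) → N1(back v2 [-])
[14] deliver 0→2 → ∅
[15] deliver 1→0 → N0(back v1 [r])
[16] crash(2) → N2(✗back v1 [r])
[17] propose(3,'p') → ∅
[18] recover(2) → N2(back v1 [r])
[19] propose(1,'r') → ∅

empty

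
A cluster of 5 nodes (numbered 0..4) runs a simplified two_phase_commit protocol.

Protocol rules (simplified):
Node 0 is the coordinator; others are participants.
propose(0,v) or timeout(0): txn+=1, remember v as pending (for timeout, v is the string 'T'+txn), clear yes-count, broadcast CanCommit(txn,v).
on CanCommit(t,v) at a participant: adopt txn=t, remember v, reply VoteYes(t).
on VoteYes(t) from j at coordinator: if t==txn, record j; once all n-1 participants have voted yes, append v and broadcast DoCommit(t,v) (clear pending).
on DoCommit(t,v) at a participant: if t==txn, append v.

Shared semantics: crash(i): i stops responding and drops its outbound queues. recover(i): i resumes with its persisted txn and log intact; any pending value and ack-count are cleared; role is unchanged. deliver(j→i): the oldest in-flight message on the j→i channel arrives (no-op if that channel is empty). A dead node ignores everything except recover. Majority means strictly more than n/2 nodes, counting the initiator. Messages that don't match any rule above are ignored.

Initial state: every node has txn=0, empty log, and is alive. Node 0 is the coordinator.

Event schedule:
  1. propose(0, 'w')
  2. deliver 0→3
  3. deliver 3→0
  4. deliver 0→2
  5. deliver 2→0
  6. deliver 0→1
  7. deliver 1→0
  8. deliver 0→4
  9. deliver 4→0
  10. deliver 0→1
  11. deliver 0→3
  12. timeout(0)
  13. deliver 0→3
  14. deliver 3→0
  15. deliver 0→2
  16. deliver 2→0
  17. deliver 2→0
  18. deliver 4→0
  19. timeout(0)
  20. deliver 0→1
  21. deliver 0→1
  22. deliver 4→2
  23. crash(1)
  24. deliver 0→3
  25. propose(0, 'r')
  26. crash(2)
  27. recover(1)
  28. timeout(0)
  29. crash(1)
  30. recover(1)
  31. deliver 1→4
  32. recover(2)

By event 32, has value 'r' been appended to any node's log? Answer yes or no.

no

e1 propose(0,'w'): 0[coor,t=1,-]
e2 deliver 0→3: 3[part,t=1,-]
e3 deliver 3→0: ·
e4 deliver 0→2: 2[part,t=1,-]
e5 deliver 2→0: ·
e6 deliver 0→1: 1[part,t=1,-]
e7 deliver 1→0: ·
e8 deliver 0→4: 4[part,t=1,-]
e9 deliver 4→0: 0[coor,t=1,w]
e10 deliver 0→1: 1[part,t=1,w]
e11 deliver 0→3: 3[part,t=1,w]
e12 timeout(0): 0[coor,t=2,w]
e13 deliver 0→3: 3[part,t=2,w]
e14 deliver 3→0: ·
e15 deliver 0→2: 2[part,t=1,w]
e16 deliver 2→0: ·
e17 deliver 2→0: ·
e18 deliver 4→0: ·
e19 timeout(0): 0[coor,t=3,w]
e20 deliver 0→1: 1[part,t=2,w]
e21 deliver 0→1: 1[part,t=3,w]
e22 deliver 4→2: ·
e23 crash(1): 1[✗part,t=3,w]
e24 deliver 0→3: 3[part,t=3,w]
e25 propose(0,'r'): 0[coor,t=4,w]
e26 crash(2): 2[✗part,t=1,w]
e27 recover(1): 1[part,t=3,w]
e28 timeout(0): 0[coor,t=5,w]
e29 crash(1): 1[✗part,t=3,w]
e30 recover(1): 1[part,t=3,w]
e31 deliver 1→4: ·
e32 recover(2): 2[part,t=1,w]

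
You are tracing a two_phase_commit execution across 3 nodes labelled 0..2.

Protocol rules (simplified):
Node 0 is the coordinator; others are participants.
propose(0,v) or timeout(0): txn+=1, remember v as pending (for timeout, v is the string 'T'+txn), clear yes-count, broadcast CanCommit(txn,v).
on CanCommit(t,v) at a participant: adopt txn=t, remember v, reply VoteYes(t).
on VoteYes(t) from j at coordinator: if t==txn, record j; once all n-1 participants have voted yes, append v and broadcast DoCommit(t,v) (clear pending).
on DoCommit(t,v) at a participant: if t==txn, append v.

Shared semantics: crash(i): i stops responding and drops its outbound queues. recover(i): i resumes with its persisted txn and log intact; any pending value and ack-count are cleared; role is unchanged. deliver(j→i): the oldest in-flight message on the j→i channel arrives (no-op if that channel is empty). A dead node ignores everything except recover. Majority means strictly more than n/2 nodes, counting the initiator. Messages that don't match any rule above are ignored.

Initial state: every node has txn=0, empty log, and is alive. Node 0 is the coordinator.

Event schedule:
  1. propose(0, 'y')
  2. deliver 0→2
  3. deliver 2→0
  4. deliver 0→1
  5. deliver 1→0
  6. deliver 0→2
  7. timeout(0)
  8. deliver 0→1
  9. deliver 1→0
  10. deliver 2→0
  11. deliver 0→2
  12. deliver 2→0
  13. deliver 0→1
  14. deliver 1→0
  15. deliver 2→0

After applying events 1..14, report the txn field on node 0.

2

e1 propose(0,'y'): 0[coor,t=1,-]
e2 deliver 0→2: 2[part,t=1,-]
e3 deliver 2→0: ·
e4 deliver 0→1: 1[part,t=1,-]
e5 deliver 1→0: 0[coor,t=1,y]
e6 deliver 0→2: 2[part,t=1,y]
e7 timeout(0): 0[coor,t=2,y]
e8 deliver 0→1: 1[part,t=1,y]
e9 deliver 1→0: ·
e10 deliver 2→0: ·
e11 deliver 0→2: 2[part,t=2,y]
e12 deliver 2→0: ·
e13 deliver 0→1: 1[part,t=2,y]
e14 deliver 1→0: 0[coor,t=2,y,T2]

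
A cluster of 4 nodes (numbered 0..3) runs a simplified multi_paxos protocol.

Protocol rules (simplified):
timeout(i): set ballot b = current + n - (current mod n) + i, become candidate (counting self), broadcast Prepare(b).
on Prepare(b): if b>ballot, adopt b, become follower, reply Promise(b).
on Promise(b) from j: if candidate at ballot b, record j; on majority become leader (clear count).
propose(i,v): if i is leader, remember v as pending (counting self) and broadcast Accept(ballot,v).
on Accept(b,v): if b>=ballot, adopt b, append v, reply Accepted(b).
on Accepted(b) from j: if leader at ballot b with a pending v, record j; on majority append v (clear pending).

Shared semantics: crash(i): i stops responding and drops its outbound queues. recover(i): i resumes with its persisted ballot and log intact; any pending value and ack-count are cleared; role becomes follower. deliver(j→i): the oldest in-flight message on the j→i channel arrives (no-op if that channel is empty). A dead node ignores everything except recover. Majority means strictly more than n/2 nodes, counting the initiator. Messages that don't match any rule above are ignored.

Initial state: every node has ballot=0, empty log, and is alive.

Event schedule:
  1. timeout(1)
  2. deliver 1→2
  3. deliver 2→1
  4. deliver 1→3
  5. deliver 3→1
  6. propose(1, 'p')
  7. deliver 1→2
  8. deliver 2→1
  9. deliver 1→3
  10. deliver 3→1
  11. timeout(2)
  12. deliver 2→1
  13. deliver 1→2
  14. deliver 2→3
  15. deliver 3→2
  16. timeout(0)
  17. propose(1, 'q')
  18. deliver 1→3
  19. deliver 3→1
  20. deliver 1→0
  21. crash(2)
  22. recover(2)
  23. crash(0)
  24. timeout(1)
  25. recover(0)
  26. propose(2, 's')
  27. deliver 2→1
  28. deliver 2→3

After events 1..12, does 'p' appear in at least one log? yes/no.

yes

e1 timeout(1): 1[cand,b=5,-]
e2 deliver 1→2: 2[foll,b=5,-]
e3 deliver 2→1: ·
e4 deliver 1→3: 3[foll,b=5,-]
e5 deliver 3→1: 1[lead,b=5,-]
e6 propose(1,'p'): ·
e7 deliver 1→2: 2[foll,b=5,p]
e8 deliver 2→1: ·
e9 deliver 1→3: 3[foll,b=5,p]
e10 deliver 3→1: 1[lead,b=5,p]
e11 timeout(2): 2[cand,b=10,p]
e12 deliver 2→1: 1[foll,b=10,p]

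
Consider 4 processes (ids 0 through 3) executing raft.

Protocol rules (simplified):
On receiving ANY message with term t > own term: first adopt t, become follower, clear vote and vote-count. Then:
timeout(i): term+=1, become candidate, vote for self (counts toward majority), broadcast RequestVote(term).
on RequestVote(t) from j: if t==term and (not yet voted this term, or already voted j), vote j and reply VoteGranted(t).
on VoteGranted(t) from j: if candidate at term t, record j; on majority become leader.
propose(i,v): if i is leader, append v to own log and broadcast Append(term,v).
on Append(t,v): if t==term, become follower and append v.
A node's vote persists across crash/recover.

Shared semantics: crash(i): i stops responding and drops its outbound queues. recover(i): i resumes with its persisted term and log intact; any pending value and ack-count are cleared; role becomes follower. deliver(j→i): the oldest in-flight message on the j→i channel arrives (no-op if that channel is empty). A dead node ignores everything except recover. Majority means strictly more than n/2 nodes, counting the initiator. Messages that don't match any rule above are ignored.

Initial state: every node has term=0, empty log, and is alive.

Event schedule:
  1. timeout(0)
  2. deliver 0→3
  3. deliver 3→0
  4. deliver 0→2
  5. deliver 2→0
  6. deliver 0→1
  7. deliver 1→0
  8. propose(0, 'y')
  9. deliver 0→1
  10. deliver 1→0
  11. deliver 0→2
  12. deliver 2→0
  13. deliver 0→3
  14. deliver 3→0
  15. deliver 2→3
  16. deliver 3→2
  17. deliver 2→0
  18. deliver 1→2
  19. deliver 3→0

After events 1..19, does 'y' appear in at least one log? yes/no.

yes

step 1 timeout(0): 0={cand,t=1,log=-}
step 2 deliver 0→3: 3={foll,t=1,log=-}
step 3 deliver 3→0: —
step 4 deliver 0→2: 2={foll,t=1,log=-}
step 5 deliver 2→0: 0={lead,t=1,log=-}
step 6 deliver 0→1: 1={foll,t=1,log=-}
step 7 deliver 1→0: —
step 8 propose(0,'y'): 0={lead,t=1,log=y}
step 9 deliver 0→1: 1={foll,t=1,log=y}
step 10 deliver 1→0: —
step 11 deliver 0→2: 2={foll,t=1,log=y}
step 12 deliver 2→0: —
step 13 deliver 0→3: 3={foll,t=1,log=y}
step 14 deliver 3→0: —
step 15 deliver 2→3: —
step 16 deliver 3→2: —
step 17 deliver 2→0: —
step 18 deliver 1→2: —
step 19 deliver 3→0: —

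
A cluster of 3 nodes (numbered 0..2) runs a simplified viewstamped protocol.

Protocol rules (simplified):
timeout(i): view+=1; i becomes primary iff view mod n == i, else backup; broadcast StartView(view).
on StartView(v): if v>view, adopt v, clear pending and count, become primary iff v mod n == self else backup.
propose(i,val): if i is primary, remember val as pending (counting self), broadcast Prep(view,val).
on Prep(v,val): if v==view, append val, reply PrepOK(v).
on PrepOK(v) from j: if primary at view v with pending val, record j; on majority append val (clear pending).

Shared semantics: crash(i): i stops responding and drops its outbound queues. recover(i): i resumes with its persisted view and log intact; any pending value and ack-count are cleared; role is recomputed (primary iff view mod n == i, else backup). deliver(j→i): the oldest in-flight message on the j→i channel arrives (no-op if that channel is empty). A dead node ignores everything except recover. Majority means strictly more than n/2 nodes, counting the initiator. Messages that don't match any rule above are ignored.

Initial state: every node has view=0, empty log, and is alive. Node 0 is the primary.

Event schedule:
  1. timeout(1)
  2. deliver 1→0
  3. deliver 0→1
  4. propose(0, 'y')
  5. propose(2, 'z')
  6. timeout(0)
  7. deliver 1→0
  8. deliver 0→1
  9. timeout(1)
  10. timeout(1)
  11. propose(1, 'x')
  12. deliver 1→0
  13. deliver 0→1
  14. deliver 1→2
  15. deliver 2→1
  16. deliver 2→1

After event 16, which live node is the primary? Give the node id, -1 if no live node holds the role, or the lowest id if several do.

1. timeout(1):  <1:prim v1 ->
2. deliver 1→0:  <0:back v1 ->
3. deliver 0→1:  nop
4. propose(0,'y'):  nop
5. propose(2,'z'):  nop
6. timeout(0):  <0:back v2 ->
7. deliver 1→0:  nop
8. deliver 0→1:  <1:back v2 ->
9. timeout(1):  <1:back v3 ->
10. timeout(1):  <1:prim v4 ->
11. propose(1,'x'):  nop
12. deliver 1→0:  <0:prim v3 ->
13. deliver 0→1:  nop
14. deliver 1→2:  <2:back v1 ->
15. deliver 2→1:  nop
16. deliver 2→1:  nop

0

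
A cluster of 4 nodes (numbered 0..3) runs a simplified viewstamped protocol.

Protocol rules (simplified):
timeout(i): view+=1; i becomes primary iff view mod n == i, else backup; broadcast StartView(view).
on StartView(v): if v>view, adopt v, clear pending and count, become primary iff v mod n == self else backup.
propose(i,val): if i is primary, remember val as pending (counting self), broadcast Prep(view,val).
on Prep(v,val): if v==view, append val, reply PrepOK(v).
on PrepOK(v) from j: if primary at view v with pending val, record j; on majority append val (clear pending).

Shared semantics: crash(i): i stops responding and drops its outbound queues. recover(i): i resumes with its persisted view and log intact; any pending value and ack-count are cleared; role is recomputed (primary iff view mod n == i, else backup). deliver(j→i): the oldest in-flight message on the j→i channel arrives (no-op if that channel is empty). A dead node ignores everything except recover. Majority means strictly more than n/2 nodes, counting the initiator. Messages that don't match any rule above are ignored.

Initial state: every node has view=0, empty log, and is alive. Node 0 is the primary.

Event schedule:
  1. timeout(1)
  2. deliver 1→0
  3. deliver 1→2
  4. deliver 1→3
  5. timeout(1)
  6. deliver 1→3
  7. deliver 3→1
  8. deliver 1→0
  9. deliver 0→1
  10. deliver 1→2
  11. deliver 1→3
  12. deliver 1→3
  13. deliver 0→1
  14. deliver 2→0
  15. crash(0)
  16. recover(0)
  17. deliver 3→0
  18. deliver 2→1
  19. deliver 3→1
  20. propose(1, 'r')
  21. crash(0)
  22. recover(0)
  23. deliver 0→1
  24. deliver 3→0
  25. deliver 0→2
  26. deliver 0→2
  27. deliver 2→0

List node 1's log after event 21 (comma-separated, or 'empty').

empty

1. timeout(1):  <1:prim v1 ->
2. deliver 1→0:  <0:back v1 ->
3. deliver 1→2:  <2:back v1 ->
4. deliver 1→3:  <3:back v1 ->
5. timeout(1):  <1:back v2 ->
6. deliver 1→3:  <3:back v2 ->
7. deliver 3→1:  nop
8. deliver 1→0:  <0:back v2 ->
9. deliver 0→1:  nop
10. deliver 1→2:  <2:prim v2 ->
11. deliver 1→3:  nop
12. deliver 1→3:  nop
13. deliver 0→1:  nop
14. deliver 2→0:  nop
15. crash(0):  <0:✗back v2 ->
16. recover(0):  <0:back v2 ->
17. deliver 3→0:  nop
18. deliver 2→1:  nop
19. deliver 3→1:  nop
20. propose(1,'r'):  nop
21. crash(0):  <0:✗back v2 ->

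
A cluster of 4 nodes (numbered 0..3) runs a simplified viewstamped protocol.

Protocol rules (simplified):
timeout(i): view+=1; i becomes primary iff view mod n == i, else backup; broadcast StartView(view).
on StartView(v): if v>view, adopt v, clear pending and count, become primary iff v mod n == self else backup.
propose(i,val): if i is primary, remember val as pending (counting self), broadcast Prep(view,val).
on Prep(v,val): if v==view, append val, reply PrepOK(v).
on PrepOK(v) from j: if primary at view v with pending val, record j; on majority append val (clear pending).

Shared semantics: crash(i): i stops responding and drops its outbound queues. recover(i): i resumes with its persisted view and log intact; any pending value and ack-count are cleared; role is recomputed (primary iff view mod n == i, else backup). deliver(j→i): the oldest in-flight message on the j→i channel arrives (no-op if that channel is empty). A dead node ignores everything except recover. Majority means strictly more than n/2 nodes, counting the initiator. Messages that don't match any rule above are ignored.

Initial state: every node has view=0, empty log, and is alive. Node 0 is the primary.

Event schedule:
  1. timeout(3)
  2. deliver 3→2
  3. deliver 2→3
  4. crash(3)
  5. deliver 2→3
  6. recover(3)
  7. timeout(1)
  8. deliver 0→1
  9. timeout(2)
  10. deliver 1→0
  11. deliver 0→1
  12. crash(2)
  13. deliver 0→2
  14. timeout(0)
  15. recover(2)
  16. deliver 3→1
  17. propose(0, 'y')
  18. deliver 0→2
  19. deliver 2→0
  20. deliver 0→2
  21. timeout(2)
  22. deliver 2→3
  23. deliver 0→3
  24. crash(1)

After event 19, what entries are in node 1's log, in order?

after 1 — timeout(3): n3:back/v1/[-]
after 2 — deliver 3→2: n2:back/v1/[-]
after 3 — deliver 2→3: ·
after 4 — crash(3): n3:✗back/v1/[-]
after 5 — deliver 2→3: ·
after 6 — recover(3): n3:back/v1/[-]
after 7 — timeout(1): n1:prim/v1/[-]
after 8 — deliver 0→1: ·
after 9 — timeout(2): n2:prim/v2/[-]
after 10 — deliver 1→0: n0:back/v1/[-]
after 11 — deliver 0→1: ·
after 12 — crash(2): n2:✗prim/v2/[-]
after 13 — deliver 0→2: ·
after 14 — timeout(0): n0:back/v2/[-]
after 15 — recover(2): n2:prim/v2/[-]
after 16 — deliver 3→1: ·
after 17 — propose(0,'y'): ·
after 18 — deliver 0→2: ·
after 19 — deliver 2→0: ·

empty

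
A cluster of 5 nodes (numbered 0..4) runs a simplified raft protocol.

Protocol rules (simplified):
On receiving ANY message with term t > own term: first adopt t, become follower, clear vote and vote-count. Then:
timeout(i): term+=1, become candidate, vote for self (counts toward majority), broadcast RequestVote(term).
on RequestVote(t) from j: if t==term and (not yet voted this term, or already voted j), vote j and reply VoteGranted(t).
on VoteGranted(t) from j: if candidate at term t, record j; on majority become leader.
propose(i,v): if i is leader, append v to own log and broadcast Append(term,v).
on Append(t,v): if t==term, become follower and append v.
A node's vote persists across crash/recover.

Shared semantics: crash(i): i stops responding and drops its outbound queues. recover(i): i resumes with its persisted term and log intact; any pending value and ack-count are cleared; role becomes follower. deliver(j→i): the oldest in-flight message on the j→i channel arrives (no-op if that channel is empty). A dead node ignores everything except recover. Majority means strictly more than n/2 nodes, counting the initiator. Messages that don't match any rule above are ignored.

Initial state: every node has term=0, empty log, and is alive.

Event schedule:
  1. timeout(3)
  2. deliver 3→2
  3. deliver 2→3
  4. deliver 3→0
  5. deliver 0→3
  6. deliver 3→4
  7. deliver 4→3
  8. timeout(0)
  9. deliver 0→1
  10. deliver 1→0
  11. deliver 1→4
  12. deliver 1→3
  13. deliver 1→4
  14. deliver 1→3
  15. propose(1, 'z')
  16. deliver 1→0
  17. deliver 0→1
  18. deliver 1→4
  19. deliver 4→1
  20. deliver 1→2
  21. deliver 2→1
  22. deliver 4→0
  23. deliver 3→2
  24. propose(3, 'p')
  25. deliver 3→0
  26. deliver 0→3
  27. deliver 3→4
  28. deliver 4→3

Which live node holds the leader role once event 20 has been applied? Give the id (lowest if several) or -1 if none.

e1 timeout(3): 3[cand,t=1,-]
e2 deliver 3→2: 2[foll,t=1,-]
e3 deliver 2→3: ·
e4 deliver 3→0: 0[foll,t=1,-]
e5 deliver 0→3: 3[lead,t=1,-]
e6 deliver 3→4: 4[foll,t=1,-]
e7 deliver 4→3: ·
e8 timeout(0): 0[cand,t=2,-]
e9 deliver 0→1: 1[foll,t=2,-]
e10 deliver 1→0: ·
e11 deliver 1→4: ·
e12 deliver 1→3: ·
e13 deliver 1→4: ·
e14 deliver 1→3: ·
e15 propose(1,'z'): ·
e16 deliver 1→0: ·
e17 deliver 0→1: ·
e18 deliver 1→4: ·
e19 deliver 4→1: ·
e20 deliver 1→2: ·

3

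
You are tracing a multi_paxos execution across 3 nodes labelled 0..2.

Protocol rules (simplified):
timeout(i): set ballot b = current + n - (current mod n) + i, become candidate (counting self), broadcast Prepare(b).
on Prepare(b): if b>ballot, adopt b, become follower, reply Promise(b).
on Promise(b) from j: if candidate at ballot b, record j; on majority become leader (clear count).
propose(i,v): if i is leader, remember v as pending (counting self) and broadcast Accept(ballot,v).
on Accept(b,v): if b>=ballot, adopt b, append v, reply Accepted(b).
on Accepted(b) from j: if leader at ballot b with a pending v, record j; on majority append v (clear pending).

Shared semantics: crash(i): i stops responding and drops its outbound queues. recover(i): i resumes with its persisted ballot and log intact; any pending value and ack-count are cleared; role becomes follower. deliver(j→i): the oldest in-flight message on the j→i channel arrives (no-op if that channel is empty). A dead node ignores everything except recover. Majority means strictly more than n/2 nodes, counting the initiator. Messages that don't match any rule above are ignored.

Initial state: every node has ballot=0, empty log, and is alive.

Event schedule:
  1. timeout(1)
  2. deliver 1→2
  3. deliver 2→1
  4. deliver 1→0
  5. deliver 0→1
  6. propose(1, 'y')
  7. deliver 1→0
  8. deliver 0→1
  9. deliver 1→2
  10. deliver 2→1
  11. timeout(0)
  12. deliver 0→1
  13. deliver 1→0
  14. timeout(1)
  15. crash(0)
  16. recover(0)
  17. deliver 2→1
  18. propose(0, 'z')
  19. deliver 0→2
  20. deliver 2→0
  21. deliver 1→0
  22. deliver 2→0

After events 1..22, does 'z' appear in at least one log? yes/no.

[1] timeout(1) → N1(cand b4 [-])
[2] deliver 1→2 → N2(foll b4 [-])
[3] deliver 2→1 → N1(lead b4 [-])
[4] deliver 1→0 → N0(foll b4 [-])
[5] deliver 0→1 → ∅
[6] propose(1,'y') → ∅
[7] deliver 1→0 → N0(foll b4 [y])
[8] deliver 0→1 → N1(lead b4 [y])
[9] deliver 1→2 → N2(foll b4 [y])
[10] deliver 2→1 → ∅
[11] timeout(0) → N0(cand b6 [y])
[12] deliver 0→1 → N1(foll b6 [y])
[13] deliver 1→0 → N0(lead b6 [y])
[14] timeout(1) → N1(cand b10 [y])
[15] crash(0) → N0(✗lead b6 [y])
[16] recover(0) → N0(foll b6 [y])
[17] deliver 2→1 → ∅
[18] propose(0,'z') → ∅
[19] deliver 0→2 → ∅
[20] deliver 2→0 → ∅
[21] deliver 1→0 → N0(foll b10 [y])
[22] deliver 2→0 → ∅

no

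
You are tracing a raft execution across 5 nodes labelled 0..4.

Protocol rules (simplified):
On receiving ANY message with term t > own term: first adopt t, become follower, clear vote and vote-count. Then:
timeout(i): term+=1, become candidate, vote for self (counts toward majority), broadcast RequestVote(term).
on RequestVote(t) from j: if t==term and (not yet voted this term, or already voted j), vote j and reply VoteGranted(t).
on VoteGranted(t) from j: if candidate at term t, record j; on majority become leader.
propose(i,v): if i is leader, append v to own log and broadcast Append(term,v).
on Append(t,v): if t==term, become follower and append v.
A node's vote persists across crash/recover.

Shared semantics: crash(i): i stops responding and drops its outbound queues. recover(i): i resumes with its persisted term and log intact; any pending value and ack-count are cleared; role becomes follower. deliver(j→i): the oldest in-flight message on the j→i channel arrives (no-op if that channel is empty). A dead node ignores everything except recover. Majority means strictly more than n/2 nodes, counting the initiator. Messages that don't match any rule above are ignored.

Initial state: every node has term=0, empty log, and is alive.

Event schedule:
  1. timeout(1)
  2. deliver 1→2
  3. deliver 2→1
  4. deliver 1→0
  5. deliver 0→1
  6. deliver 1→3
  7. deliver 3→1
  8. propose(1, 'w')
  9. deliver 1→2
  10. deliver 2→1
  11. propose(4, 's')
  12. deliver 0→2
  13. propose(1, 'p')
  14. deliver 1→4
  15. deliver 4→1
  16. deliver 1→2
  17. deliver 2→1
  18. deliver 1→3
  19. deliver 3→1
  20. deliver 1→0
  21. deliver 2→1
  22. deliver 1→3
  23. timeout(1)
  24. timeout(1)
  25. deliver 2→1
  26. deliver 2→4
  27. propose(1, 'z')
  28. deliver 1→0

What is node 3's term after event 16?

1

1. timeout(1):  <1:cand t1 ->
2. deliver 1→2:  <2:foll t1 ->
3. deliver 2→1:  nop
4. deliver 1→0:  <0:foll t1 ->
5. deliver 0→1:  <1:lead t1 ->
6. deliver 1→3:  <3:foll t1 ->
7. deliver 3→1:  nop
8. propose(1,'w'):  <1:lead t1 w>
9. deliver 1→2:  <2:foll t1 w>
10. deliver 2→1:  nop
11. propose(4,'s'):  nop
12. deliver 0→2:  nop
13. propose(1,'p'):  <1:lead t1 w,p>
14. deliver 1→4:  <4:foll t1 ->
15. deliver 4→1:  nop
16. deliver 1→2:  <2:foll t1 w,p>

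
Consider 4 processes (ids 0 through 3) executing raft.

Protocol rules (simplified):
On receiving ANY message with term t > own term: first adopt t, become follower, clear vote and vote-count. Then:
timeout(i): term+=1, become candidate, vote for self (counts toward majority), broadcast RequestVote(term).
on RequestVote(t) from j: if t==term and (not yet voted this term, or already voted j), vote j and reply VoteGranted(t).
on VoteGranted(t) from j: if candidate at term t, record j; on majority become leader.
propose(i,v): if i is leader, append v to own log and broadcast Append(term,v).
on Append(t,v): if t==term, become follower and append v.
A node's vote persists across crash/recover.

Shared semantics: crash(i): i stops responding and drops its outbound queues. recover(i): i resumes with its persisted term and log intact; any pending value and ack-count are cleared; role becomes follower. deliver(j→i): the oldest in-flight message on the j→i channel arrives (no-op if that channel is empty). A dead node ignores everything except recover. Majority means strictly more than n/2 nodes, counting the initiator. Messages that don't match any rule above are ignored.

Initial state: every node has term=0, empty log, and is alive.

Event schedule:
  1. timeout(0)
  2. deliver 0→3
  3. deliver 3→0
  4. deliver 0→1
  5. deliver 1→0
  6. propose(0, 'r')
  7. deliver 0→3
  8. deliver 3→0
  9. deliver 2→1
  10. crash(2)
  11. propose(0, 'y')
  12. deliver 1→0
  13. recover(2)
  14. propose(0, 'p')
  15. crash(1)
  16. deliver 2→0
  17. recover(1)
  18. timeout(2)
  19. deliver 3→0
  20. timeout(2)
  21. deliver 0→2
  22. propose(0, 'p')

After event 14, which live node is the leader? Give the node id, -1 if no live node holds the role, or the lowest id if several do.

after 1 — timeout(0): n0:cand/t1/[-]
after 2 — deliver 0→3: n3:foll/t1/[-]
after 3 — deliver 3→0: ·
after 4 — deliver 0→1: n1:foll/t1/[-]
after 5 — deliver 1→0: n0:lead/t1/[-]
after 6 — propose(0,'r'): n0:lead/t1/[r]
after 7 — deliver 0→3: n3:foll/t1/[r]
after 8 — deliver 3→0: ·
after 9 — deliver 2→1: ·
after 10 — crash(2): n2:✗foll/t0/[-]
after 11 — propose(0,'y'): n0:lead/t1/[r,y]
after 12 — deliver 1→0: ·
after 13 — recover(2): n2:foll/t0/[-]
after 14 — propose(0,'p'): n0:lead/t1/[r,y,p]

0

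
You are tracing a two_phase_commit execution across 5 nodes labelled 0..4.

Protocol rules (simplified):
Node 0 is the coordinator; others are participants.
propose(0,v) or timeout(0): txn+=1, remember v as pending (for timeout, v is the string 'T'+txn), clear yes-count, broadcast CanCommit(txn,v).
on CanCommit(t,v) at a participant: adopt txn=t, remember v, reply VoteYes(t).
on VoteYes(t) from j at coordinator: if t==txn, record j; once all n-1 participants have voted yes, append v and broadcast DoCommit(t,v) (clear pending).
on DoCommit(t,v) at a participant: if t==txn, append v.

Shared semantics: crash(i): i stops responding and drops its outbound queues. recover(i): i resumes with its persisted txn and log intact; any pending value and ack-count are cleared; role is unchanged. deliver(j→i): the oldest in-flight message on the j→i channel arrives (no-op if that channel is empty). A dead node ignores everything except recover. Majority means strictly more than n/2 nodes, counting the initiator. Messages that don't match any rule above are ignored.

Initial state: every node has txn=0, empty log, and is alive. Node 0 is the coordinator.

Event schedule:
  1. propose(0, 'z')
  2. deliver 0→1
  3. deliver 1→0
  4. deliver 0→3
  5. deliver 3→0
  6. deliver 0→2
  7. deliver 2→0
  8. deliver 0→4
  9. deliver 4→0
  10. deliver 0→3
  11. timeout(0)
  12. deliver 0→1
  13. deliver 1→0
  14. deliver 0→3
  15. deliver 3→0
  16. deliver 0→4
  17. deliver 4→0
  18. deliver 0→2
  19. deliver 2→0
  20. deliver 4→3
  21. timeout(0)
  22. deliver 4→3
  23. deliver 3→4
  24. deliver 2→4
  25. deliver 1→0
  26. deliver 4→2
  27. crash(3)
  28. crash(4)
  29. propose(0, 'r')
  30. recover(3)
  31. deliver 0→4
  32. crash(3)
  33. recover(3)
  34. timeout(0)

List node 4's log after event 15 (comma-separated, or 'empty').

empty

[1] propose(0,'z') → N0(coor t1 [-])
[2] deliver 0→1 → N1(part t1 [-])
[3] deliver 1→0 → ∅
[4] deliver 0→3 → N3(part t1 [-])
[5] deliver 3→0 → ∅
[6] deliver 0→2 → N2(part t1 [-])
[7] deliver 2→0 → ∅
[8] deliver 0→4 → N4(part t1 [-])
[9] deliver 4→0 → N0(coor t1 [z])
[10] deliver 0→3 → N3(part t1 [z])
[11] timeout(0) → N0(coor t2 [z])
[12] deliver 0→1 → N1(part t1 [z])
[13] deliver 1→0 → ∅
[14] deliver 0→3 → N3(part t2 [z])
[15] deliver 3→0 → ∅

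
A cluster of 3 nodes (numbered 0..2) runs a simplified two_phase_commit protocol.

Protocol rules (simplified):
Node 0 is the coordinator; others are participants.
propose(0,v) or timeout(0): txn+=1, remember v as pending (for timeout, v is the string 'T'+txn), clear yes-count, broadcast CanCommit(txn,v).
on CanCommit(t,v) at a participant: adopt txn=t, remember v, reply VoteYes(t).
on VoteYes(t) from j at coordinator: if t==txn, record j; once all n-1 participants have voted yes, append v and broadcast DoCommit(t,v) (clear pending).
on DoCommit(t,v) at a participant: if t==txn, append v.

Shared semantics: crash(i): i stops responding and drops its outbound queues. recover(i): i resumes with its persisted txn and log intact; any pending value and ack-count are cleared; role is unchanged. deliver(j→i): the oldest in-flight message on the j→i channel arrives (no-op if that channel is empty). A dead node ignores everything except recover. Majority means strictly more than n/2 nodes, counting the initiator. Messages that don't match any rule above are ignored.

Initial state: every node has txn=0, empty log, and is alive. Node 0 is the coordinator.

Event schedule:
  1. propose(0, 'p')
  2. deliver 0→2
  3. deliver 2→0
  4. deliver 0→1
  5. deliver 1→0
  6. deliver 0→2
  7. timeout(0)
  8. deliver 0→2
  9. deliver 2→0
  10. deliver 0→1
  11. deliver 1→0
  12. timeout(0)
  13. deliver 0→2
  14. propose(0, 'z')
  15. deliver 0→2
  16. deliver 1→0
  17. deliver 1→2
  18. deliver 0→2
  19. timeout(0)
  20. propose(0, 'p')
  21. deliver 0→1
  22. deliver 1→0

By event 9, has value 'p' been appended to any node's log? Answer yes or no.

step 1 propose(0,'p'): 0={coor,t=1,log=-}
step 2 deliver 0→2: 2={part,t=1,log=-}
step 3 deliver 2→0: —
step 4 deliver 0→1: 1={part,t=1,log=-}
step 5 deliver 1→0: 0={coor,t=1,log=p}
step 6 deliver 0→2: 2={part,t=1,log=p}
step 7 timeout(0): 0={coor,t=2,log=p}
step 8 deliver 0→2: 2={part,t=2,log=p}
step 9 deliver 2→0: —

yes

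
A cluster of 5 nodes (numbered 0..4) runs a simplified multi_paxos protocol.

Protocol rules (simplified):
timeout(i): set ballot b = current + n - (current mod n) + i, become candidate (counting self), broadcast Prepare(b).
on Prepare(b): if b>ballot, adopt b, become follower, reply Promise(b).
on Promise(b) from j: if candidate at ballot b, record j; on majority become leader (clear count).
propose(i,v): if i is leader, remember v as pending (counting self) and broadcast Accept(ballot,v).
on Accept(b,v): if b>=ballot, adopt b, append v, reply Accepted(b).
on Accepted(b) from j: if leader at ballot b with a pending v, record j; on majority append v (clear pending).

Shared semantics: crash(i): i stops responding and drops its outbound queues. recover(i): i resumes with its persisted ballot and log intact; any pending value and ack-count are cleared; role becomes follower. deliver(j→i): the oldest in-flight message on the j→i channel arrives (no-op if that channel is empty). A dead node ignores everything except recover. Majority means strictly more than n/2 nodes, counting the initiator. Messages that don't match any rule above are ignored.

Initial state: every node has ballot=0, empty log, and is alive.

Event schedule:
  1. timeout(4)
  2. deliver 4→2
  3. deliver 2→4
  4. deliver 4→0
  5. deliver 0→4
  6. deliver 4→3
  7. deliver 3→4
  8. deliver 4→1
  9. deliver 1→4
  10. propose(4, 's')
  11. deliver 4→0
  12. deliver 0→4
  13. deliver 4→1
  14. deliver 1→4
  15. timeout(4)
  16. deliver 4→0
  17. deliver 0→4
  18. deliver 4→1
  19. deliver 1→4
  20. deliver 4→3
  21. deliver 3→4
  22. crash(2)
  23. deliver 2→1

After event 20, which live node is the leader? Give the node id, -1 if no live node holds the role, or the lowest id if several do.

4

[1] timeout(4) → N4(cand b9 [-])
[2] deliver 4→2 → N2(foll b9 [-])
[3] deliver 2→4 → ∅
[4] deliver 4→0 → N0(foll b9 [-])
[5] deliver 0→4 → N4(lead b9 [-])
[6] deliver 4→3 → N3(foll b9 [-])
[7] deliver 3→4 → ∅
[8] deliver 4→1 → N1(foll b9 [-])
[9] deliver 1→4 → ∅
[10] propose(4,'s') → ∅
[11] deliver 4→0 → N0(foll b9 [s])
[12] deliver 0→4 → ∅
[13] deliver 4→1 → N1(foll b9 [s])
[14] deliver 1→4 → N4(lead b9 [s])
[15] timeout(4) → N4(cand b14 [s])
[16] deliver 4→0 → N0(foll b14 [s])
[17] deliver 0→4 → ∅
[18] deliver 4→1 → N1(foll b14 [s])
[19] deliver 1→4 → N4(lead b14 [s])
[20] deliver 4→3 → N3(foll b9 [s])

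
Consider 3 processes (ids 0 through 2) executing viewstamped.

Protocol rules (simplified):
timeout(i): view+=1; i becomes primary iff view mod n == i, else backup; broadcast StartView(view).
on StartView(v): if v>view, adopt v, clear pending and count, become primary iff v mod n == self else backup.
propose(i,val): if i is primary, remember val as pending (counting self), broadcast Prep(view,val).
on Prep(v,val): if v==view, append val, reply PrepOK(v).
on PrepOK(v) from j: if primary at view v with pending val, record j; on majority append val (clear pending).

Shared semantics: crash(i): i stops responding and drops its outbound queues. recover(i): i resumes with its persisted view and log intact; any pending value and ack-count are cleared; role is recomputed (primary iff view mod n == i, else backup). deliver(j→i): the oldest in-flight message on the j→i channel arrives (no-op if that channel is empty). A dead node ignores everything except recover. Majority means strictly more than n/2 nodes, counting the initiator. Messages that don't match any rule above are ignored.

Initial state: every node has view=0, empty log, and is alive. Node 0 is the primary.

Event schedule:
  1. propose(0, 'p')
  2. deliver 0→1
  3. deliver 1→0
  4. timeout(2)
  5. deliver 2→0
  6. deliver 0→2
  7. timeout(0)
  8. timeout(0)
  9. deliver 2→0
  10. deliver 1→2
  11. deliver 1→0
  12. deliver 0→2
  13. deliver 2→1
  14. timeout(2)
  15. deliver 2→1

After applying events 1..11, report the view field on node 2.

1

[1] propose(0,'p') → ∅
[2] deliver 0→1 → N1(back v0 [p])
[3] deliver 1→0 → N0(prim v0 [p])
[4] timeout(2) → N2(back v1 [-])
[5] deliver 2→0 → N0(back v1 [p])
[6] deliver 0→2 → ∅
[7] timeout(0) → N0(back v2 [p])
[8] timeout(0) → N0(prim v3 [p])
[9] deliver 2→0 → ∅
[10] deliver 1→2 → ∅
[11] deliver 1→0 → ∅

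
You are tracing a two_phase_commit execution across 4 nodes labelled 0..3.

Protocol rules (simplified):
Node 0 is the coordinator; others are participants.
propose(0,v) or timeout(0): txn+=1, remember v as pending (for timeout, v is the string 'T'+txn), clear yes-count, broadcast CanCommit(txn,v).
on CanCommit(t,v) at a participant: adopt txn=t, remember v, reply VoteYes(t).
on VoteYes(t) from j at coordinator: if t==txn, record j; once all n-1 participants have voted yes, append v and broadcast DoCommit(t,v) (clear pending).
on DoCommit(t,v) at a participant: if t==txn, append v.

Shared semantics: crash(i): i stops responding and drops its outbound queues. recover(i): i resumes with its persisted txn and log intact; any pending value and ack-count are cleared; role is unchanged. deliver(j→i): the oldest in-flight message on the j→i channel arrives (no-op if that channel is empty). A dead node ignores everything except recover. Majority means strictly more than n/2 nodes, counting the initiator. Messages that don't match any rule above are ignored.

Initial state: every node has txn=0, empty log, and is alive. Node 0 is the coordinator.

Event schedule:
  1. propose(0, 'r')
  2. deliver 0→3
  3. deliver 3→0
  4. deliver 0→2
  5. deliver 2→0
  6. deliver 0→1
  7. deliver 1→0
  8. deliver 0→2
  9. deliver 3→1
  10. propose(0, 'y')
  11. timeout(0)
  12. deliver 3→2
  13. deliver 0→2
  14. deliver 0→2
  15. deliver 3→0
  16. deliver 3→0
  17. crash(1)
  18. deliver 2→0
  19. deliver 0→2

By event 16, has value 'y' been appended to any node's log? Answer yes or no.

step 1 propose(0,'r'): 0={coor,t=1,log=-}
step 2 deliver 0→3: 3={part,t=1,log=-}
step 3 deliver 3→0: —
step 4 deliver 0→2: 2={part,t=1,log=-}
step 5 deliver 2→0: —
step 6 deliver 0→1: 1={part,t=1,log=-}
step 7 deliver 1→0: 0={coor,t=1,log=r}
step 8 deliver 0→2: 2={part,t=1,log=r}
step 9 deliver 3→1: —
step 10 propose(0,'y'): 0={coor,t=2,log=r}
step 11 timeout(0): 0={coor,t=3,log=r}
step 12 deliver 3→2: —
step 13 deliver 0→2: 2={part,t=2,log=r}
step 14 deliver 0→2: 2={part,t=3,log=r}
step 15 deliver 3→0: —
step 16 deliver 3→0: —

no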